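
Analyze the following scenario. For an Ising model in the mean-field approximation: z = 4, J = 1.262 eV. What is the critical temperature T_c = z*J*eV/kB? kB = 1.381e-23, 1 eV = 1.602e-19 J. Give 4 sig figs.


Step 1: z*J = 4*1.262 = 5.048 eV
Step 2: Convert to Joules: 5.048*1.602e-19 = 8.087e-19 J
Step 3: T_c = 8.087e-19 / 1.381e-23 = 5.856e+04 K

5.856e+04


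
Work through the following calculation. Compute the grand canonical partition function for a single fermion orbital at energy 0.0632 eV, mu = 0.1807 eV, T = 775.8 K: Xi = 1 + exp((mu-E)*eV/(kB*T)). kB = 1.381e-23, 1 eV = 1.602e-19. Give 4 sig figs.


Step 1: (mu - E) = 0.1807 - 0.0632 = 0.1175 eV
Step 2: x = (mu-E)*eV/(kB*T) = 0.1175*1.602e-19/(1.381e-23*775.8) = 1.757
Step 3: exp(x) = 5.795
Step 4: Xi = 1 + 5.795 = 6.795

6.795


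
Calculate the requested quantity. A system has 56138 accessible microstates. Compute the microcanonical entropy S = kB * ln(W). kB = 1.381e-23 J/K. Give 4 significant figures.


Step 1: ln(W) = ln(56138) = 10.94
Step 2: S = kB * ln(W) = 1.381e-23 * 10.94
Step 3: S = 1.51e-22 J/K

1.51e-22


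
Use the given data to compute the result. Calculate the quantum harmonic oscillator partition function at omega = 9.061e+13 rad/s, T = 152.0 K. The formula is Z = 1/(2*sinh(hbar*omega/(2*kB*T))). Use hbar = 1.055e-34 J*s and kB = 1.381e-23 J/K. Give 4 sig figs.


Step 1: Compute x = hbar*omega/(kB*T) = 1.055e-34*9.061e+13/(1.381e-23*152.0) = 4.554
Step 2: x/2 = 2.277
Step 3: sinh(x/2) = 4.822
Step 4: Z = 1/(2*4.822) = 0.1037

0.1037


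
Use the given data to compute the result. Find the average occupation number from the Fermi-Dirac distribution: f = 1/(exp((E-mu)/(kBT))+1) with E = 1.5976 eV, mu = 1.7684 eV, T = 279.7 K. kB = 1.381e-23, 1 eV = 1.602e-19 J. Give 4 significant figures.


Step 1: (E - mu) = 1.5976 - 1.7684 = -0.1708 eV
Step 2: Convert: (E-mu)*eV = -2.736e-20 J
Step 3: x = (E-mu)*eV/(kB*T) = -7.084
Step 4: f = 1/(exp(-7.084)+1) = 0.9992

0.9992


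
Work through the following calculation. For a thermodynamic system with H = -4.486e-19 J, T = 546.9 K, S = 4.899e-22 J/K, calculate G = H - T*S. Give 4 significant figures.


Step 1: T*S = 546.9 * 4.899e-22 = 2.679e-19 J
Step 2: G = H - T*S = -4.486e-19 - 2.679e-19
Step 3: G = -7.165e-19 J

-7.165e-19


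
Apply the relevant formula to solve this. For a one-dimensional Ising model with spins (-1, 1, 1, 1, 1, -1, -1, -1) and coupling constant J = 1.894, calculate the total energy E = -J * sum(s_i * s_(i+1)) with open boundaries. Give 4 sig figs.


Step 1: Nearest-neighbor products: -1, 1, 1, 1, -1, 1, 1
Step 2: Sum of products = 3
Step 3: E = -1.894 * 3 = -5.682

-5.682


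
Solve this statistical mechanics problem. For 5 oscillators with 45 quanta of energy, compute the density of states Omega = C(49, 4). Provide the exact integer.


Step 1: Use binomial coefficient C(49, 4)
Step 2: Numerator = 49! / 45!
Step 3: Denominator = 4!
Step 4: Omega = 211876

211876


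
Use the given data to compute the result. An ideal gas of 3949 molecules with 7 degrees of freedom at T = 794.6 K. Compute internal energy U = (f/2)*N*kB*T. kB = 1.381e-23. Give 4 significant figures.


Step 1: f/2 = 7/2 = 3.5
Step 2: N*kB*T = 3949*1.381e-23*794.6 = 4.333e-17
Step 3: U = 3.5 * 4.333e-17 = 1.517e-16 J

1.517e-16


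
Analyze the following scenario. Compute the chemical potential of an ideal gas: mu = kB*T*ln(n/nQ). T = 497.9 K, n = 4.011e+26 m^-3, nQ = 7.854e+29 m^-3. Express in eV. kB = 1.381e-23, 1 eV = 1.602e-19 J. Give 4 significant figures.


Step 1: n/nQ = 4.011e+26/7.854e+29 = 0.0005107
Step 2: ln(n/nQ) = -7.58
Step 3: mu = kB*T*ln(n/nQ) = 6.876e-21*-7.58 = -5.212e-20 J
Step 4: Convert to eV: -5.212e-20/1.602e-19 = -0.3253 eV

-0.3253


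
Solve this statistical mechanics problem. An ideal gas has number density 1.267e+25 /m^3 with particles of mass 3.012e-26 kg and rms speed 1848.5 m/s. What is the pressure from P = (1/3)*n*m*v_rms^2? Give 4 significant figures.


Step 1: v_rms^2 = 1848.5^2 = 3.417e+06
Step 2: n*m = 1.267e+25*3.012e-26 = 0.3816
Step 3: P = (1/3)*0.3816*3.417e+06 = 4.347e+05 Pa

4.347e+05


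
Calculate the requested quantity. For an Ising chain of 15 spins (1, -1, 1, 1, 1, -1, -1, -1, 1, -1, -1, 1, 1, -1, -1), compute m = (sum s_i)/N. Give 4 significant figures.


Step 1: Count up spins (+1): 7, down spins (-1): 8
Step 2: Total magnetization M = 7 - 8 = -1
Step 3: m = M/N = -1/15 = -0.06667

-0.06667


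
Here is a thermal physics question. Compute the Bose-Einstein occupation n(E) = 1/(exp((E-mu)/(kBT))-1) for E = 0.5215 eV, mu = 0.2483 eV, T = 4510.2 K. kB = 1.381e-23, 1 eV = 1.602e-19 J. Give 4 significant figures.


Step 1: (E - mu) = 0.2732 eV
Step 2: x = (E-mu)*eV/(kB*T) = 0.2732*1.602e-19/(1.381e-23*4510.2) = 0.7027
Step 3: exp(x) = 2.019
Step 4: n = 1/(exp(x)-1) = 0.9812

0.9812


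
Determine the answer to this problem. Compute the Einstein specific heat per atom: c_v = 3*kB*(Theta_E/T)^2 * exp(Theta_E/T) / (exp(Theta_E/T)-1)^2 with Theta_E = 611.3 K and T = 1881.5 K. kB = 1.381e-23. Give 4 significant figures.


Step 1: x = Theta_E/T = 611.3/1881.5 = 0.3249
Step 2: x^2 = 0.1056
Step 3: exp(x) = 1.384
Step 4: c_v = 3*1.381e-23*0.1056*1.384/(1.384-1)^2 = 4.107e-23

4.107e-23


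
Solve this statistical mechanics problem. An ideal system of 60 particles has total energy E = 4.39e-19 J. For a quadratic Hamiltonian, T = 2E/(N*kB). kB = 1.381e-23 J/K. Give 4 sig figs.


Step 1: Numerator = 2*E = 2*4.39e-19 = 8.78e-19 J
Step 2: Denominator = N*kB = 60*1.381e-23 = 8.286e-22
Step 3: T = 8.78e-19 / 8.286e-22 = 1060 K

1060


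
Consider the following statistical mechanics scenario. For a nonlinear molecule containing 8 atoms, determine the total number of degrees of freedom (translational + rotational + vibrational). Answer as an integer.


Step 1: Translational DOF = 3
Step 2: Rotational DOF (nonlinear) = 3
Step 3: Vibrational DOF = 3*8 - 6 = 18
Step 4: Total = 3 + 3 + 18 = 24

24


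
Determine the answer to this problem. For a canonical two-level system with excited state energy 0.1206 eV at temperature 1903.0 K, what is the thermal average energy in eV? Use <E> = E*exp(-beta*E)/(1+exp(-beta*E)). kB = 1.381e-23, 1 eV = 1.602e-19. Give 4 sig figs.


Step 1: beta*E = 0.1206*1.602e-19/(1.381e-23*1903.0) = 0.7352
Step 2: exp(-beta*E) = 0.4794
Step 3: <E> = 0.1206*0.4794/(1+0.4794) = 0.03908 eV

0.03908


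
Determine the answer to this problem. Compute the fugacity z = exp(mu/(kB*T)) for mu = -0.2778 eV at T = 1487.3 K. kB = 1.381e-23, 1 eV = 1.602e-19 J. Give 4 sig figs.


Step 1: Convert mu to Joules: -0.2778*1.602e-19 = -4.45e-20 J
Step 2: kB*T = 1.381e-23*1487.3 = 2.054e-20 J
Step 3: mu/(kB*T) = -2.167
Step 4: z = exp(-2.167) = 0.1146

0.1146


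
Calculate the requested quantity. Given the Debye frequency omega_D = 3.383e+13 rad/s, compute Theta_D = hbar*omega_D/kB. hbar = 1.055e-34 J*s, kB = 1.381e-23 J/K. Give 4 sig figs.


Step 1: hbar*omega_D = 1.055e-34 * 3.383e+13 = 3.569e-21 J
Step 2: Theta_D = 3.569e-21 / 1.381e-23
Step 3: Theta_D = 258.4 K

258.4


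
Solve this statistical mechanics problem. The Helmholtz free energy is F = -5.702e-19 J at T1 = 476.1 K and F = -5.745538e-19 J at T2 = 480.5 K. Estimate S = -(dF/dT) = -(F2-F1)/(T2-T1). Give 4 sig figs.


Step 1: dF = F2 - F1 = -5.745538e-19 - (-5.702e-19) = -4.3538e-21 J
Step 2: dT = T2 - T1 = 480.5 - 476.1 = 4.4 K
Step 3: S = -dF/dT = -(-4.3538e-21)/4.4 = 9.895e-22 J/K

9.895e-22


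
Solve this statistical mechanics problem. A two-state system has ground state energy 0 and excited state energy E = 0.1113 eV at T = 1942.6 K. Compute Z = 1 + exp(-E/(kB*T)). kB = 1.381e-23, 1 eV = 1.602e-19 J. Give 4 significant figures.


Step 1: Compute beta*E = E*eV/(kB*T) = 0.1113*1.602e-19/(1.381e-23*1942.6) = 0.6646
Step 2: exp(-beta*E) = exp(-0.6646) = 0.5145
Step 3: Z = 1 + 0.5145 = 1.514

1.514


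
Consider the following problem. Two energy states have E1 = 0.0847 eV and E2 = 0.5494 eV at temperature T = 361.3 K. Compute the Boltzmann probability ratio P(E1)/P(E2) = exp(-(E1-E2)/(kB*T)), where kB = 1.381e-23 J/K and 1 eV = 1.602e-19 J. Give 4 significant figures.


Step 1: Compute energy difference dE = E1 - E2 = 0.0847 - 0.5494 = -0.4647 eV
Step 2: Convert to Joules: dE_J = -0.4647 * 1.602e-19 = -7.444e-20 J
Step 3: Compute exponent = -dE_J / (kB * T) = -(-7.444e-20) / (1.381e-23 * 361.3) = 14.92
Step 4: P(E1)/P(E2) = exp(14.92) = 3.018e+06

3.018e+06


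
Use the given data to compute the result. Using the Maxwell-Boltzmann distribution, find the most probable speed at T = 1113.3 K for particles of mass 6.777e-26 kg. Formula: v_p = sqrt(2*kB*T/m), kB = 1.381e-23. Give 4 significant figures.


Step 1: Numerator = 2*kB*T = 2*1.381e-23*1113.3 = 3.075e-20
Step 2: Ratio = 3.075e-20 / 6.777e-26 = 4.537e+05
Step 3: v_p = sqrt(4.537e+05) = 673.6 m/s

673.6


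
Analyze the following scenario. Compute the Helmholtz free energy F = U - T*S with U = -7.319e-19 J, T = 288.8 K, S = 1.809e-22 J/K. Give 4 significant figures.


Step 1: T*S = 288.8 * 1.809e-22 = 5.224e-20 J
Step 2: F = U - T*S = -7.319e-19 - 5.224e-20
Step 3: F = -7.841e-19 J

-7.841e-19


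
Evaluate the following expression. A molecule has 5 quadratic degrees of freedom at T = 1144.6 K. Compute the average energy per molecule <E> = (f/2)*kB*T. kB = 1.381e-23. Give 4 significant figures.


Step 1: f/2 = 5/2 = 2.5
Step 2: kB*T = 1.381e-23 * 1144.6 = 1.581e-20
Step 3: <E> = 2.5 * 1.581e-20 = 3.952e-20 J

3.952e-20


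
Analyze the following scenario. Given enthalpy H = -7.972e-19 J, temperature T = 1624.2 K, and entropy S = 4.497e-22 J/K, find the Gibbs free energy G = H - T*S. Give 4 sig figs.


Step 1: T*S = 1624.2 * 4.497e-22 = 7.304e-19 J
Step 2: G = H - T*S = -7.972e-19 - 7.304e-19
Step 3: G = -1.528e-18 J

-1.528e-18


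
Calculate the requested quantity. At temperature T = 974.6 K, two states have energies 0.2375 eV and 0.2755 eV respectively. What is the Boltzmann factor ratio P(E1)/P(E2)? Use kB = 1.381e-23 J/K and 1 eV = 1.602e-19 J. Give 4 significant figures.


Step 1: Compute energy difference dE = E1 - E2 = 0.2375 - 0.2755 = -0.038 eV
Step 2: Convert to Joules: dE_J = -0.038 * 1.602e-19 = -6.088e-21 J
Step 3: Compute exponent = -dE_J / (kB * T) = -(-6.088e-21) / (1.381e-23 * 974.6) = 0.4523
Step 4: P(E1)/P(E2) = exp(0.4523) = 1.572

1.572


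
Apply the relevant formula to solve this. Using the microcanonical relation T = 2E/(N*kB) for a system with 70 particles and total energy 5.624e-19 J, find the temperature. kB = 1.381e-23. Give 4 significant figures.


Step 1: Numerator = 2*E = 2*5.624e-19 = 1.125e-18 J
Step 2: Denominator = N*kB = 70*1.381e-23 = 9.667e-22
Step 3: T = 1.125e-18 / 9.667e-22 = 1164 K

1164


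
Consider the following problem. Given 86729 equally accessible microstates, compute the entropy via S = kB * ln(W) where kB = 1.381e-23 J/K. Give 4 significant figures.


Step 1: ln(W) = ln(86729) = 11.37
Step 2: S = kB * ln(W) = 1.381e-23 * 11.37
Step 3: S = 1.57e-22 J/K

1.57e-22


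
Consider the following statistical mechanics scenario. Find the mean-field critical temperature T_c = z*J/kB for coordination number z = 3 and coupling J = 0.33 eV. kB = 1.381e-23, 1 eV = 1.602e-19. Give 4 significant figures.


Step 1: z*J = 3*0.33 = 0.99 eV
Step 2: Convert to Joules: 0.99*1.602e-19 = 1.586e-19 J
Step 3: T_c = 1.586e-19 / 1.381e-23 = 1.148e+04 K

1.148e+04


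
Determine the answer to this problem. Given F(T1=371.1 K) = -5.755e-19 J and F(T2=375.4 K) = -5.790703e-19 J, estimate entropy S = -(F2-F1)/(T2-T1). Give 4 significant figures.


Step 1: dF = F2 - F1 = -5.790703e-19 - (-5.755e-19) = -3.5703e-21 J
Step 2: dT = T2 - T1 = 375.4 - 371.1 = 4.3 K
Step 3: S = -dF/dT = -(-3.5703e-21)/4.3 = 8.303e-22 J/K

8.303e-22


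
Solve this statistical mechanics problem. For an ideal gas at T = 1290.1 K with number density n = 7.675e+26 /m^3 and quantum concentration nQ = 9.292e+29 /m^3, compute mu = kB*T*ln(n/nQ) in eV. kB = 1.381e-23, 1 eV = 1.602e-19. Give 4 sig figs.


Step 1: n/nQ = 7.675e+26/9.292e+29 = 0.000826
Step 2: ln(n/nQ) = -7.099
Step 3: mu = kB*T*ln(n/nQ) = 1.782e-20*-7.099 = -1.265e-19 J
Step 4: Convert to eV: -1.265e-19/1.602e-19 = -0.7895 eV

-0.7895


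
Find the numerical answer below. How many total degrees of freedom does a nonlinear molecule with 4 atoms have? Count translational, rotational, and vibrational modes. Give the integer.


Step 1: Translational DOF = 3
Step 2: Rotational DOF (nonlinear) = 3
Step 3: Vibrational DOF = 3*4 - 6 = 6
Step 4: Total = 3 + 3 + 6 = 12

12


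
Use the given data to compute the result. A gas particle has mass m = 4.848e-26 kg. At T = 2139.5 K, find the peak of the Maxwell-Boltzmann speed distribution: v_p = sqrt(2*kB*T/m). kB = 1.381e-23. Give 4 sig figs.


Step 1: Numerator = 2*kB*T = 2*1.381e-23*2139.5 = 5.909e-20
Step 2: Ratio = 5.909e-20 / 4.848e-26 = 1.219e+06
Step 3: v_p = sqrt(1.219e+06) = 1104 m/s

1104


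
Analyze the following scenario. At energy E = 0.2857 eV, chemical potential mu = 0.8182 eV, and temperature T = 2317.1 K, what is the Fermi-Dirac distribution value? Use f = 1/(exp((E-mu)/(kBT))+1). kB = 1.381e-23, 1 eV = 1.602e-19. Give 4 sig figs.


Step 1: (E - mu) = 0.2857 - 0.8182 = -0.5325 eV
Step 2: Convert: (E-mu)*eV = -8.531e-20 J
Step 3: x = (E-mu)*eV/(kB*T) = -2.666
Step 4: f = 1/(exp(-2.666)+1) = 0.935

0.935


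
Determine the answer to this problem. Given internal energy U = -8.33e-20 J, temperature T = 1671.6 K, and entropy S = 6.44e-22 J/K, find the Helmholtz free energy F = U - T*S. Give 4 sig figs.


Step 1: T*S = 1671.6 * 6.44e-22 = 1.077e-18 J
Step 2: F = U - T*S = -8.33e-20 - 1.077e-18
Step 3: F = -1.16e-18 J

-1.16e-18


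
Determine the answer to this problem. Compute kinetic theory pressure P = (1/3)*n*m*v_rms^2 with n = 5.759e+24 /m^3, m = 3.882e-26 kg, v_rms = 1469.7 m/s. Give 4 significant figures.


Step 1: v_rms^2 = 1469.7^2 = 2.16e+06
Step 2: n*m = 5.759e+24*3.882e-26 = 0.2236
Step 3: P = (1/3)*0.2236*2.16e+06 = 1.61e+05 Pa

1.61e+05


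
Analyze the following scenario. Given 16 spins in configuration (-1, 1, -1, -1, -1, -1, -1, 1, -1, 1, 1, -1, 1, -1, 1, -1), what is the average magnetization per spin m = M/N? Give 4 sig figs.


Step 1: Count up spins (+1): 6, down spins (-1): 10
Step 2: Total magnetization M = 6 - 10 = -4
Step 3: m = M/N = -4/16 = -0.25

-0.25


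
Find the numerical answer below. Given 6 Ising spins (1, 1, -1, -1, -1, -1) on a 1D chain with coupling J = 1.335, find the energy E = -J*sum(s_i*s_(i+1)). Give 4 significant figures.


Step 1: Nearest-neighbor products: 1, -1, 1, 1, 1
Step 2: Sum of products = 3
Step 3: E = -1.335 * 3 = -4.005

-4.005


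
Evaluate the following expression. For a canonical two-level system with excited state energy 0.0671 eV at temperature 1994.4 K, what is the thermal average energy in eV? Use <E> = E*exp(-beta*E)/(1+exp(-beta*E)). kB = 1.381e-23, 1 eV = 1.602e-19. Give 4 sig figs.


Step 1: beta*E = 0.0671*1.602e-19/(1.381e-23*1994.4) = 0.3903
Step 2: exp(-beta*E) = 0.6769
Step 3: <E> = 0.0671*0.6769/(1+0.6769) = 0.02708 eV

0.02708


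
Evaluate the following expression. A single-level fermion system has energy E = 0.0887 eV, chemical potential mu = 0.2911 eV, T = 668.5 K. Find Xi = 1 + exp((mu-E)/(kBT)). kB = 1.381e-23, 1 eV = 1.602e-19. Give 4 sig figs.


Step 1: (mu - E) = 0.2911 - 0.0887 = 0.2024 eV
Step 2: x = (mu-E)*eV/(kB*T) = 0.2024*1.602e-19/(1.381e-23*668.5) = 3.512
Step 3: exp(x) = 33.52
Step 4: Xi = 1 + 33.52 = 34.52

34.52


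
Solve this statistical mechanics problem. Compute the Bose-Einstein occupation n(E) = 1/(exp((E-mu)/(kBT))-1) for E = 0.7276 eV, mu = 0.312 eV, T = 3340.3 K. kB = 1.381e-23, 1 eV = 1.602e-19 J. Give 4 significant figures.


Step 1: (E - mu) = 0.4156 eV
Step 2: x = (E-mu)*eV/(kB*T) = 0.4156*1.602e-19/(1.381e-23*3340.3) = 1.443
Step 3: exp(x) = 4.235
Step 4: n = 1/(exp(x)-1) = 0.3091

0.3091


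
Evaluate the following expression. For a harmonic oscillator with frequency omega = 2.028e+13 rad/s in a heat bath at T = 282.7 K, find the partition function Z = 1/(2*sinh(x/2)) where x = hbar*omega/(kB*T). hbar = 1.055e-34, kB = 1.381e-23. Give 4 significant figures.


Step 1: Compute x = hbar*omega/(kB*T) = 1.055e-34*2.028e+13/(1.381e-23*282.7) = 0.548
Step 2: x/2 = 0.274
Step 3: sinh(x/2) = 0.2775
Step 4: Z = 1/(2*0.2775) = 1.802

1.802


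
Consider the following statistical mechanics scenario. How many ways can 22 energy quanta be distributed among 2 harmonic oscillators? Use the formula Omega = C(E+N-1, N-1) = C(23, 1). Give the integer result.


Step 1: Use binomial coefficient C(23, 1)
Step 2: Numerator = 23! / 22!
Step 3: Denominator = 1!
Step 4: Omega = 23

23


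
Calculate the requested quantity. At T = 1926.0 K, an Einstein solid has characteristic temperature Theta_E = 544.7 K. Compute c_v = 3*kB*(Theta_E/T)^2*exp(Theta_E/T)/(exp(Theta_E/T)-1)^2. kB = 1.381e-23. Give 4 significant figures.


Step 1: x = Theta_E/T = 544.7/1926.0 = 0.2828
Step 2: x^2 = 0.07998
Step 3: exp(x) = 1.327
Step 4: c_v = 3*1.381e-23*0.07998*1.327/(1.327-1)^2 = 4.115e-23

4.115e-23


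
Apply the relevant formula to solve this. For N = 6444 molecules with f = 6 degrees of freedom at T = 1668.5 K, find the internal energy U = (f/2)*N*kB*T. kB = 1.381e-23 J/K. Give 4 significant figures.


Step 1: f/2 = 6/2 = 3.0
Step 2: N*kB*T = 6444*1.381e-23*1668.5 = 1.485e-16
Step 3: U = 3.0 * 1.485e-16 = 4.454e-16 J

4.454e-16


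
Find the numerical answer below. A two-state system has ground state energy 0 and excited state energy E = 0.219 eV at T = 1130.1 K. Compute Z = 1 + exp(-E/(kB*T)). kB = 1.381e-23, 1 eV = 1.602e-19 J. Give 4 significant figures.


Step 1: Compute beta*E = E*eV/(kB*T) = 0.219*1.602e-19/(1.381e-23*1130.1) = 2.248
Step 2: exp(-beta*E) = exp(-2.248) = 0.1056
Step 3: Z = 1 + 0.1056 = 1.106

1.106


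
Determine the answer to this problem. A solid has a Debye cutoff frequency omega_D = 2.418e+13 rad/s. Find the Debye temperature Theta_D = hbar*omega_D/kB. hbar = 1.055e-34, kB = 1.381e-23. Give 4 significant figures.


Step 1: hbar*omega_D = 1.055e-34 * 2.418e+13 = 2.551e-21 J
Step 2: Theta_D = 2.551e-21 / 1.381e-23
Step 3: Theta_D = 184.7 K

184.7


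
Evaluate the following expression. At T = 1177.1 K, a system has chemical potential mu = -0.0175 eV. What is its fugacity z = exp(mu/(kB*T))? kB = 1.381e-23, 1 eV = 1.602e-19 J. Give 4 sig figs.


Step 1: Convert mu to Joules: -0.0175*1.602e-19 = -2.804e-21 J
Step 2: kB*T = 1.381e-23*1177.1 = 1.626e-20 J
Step 3: mu/(kB*T) = -0.1725
Step 4: z = exp(-0.1725) = 0.8416

0.8416


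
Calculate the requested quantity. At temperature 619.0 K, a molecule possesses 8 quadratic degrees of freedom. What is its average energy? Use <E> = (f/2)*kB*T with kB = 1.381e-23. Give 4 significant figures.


Step 1: f/2 = 8/2 = 4
Step 2: kB*T = 1.381e-23 * 619.0 = 8.548e-21
Step 3: <E> = 4 * 8.548e-21 = 3.419e-20 J

3.419e-20


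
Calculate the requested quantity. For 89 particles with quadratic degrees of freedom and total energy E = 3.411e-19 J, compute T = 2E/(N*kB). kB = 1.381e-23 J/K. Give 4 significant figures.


Step 1: Numerator = 2*E = 2*3.411e-19 = 6.822e-19 J
Step 2: Denominator = N*kB = 89*1.381e-23 = 1.229e-21
Step 3: T = 6.822e-19 / 1.229e-21 = 555 K

555


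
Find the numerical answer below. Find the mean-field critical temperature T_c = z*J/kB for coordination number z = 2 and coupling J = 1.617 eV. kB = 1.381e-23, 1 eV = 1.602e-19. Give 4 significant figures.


Step 1: z*J = 2*1.617 = 3.234 eV
Step 2: Convert to Joules: 3.234*1.602e-19 = 5.181e-19 J
Step 3: T_c = 5.181e-19 / 1.381e-23 = 3.752e+04 K

3.752e+04


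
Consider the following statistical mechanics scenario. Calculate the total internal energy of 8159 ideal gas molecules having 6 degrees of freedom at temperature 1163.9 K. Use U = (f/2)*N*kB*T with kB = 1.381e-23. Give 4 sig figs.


Step 1: f/2 = 6/2 = 3.0
Step 2: N*kB*T = 8159*1.381e-23*1163.9 = 1.311e-16
Step 3: U = 3.0 * 1.311e-16 = 3.934e-16 J

3.934e-16


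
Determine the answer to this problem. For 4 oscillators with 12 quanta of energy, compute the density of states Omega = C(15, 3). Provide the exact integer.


Step 1: Use binomial coefficient C(15, 3)
Step 2: Numerator = 15! / 12!
Step 3: Denominator = 3!
Step 4: Omega = 455

455


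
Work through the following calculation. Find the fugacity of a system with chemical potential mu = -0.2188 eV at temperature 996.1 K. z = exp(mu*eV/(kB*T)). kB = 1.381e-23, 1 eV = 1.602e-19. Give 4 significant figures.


Step 1: Convert mu to Joules: -0.2188*1.602e-19 = -3.505e-20 J
Step 2: kB*T = 1.381e-23*996.1 = 1.376e-20 J
Step 3: mu/(kB*T) = -2.548
Step 4: z = exp(-2.548) = 0.07823

0.07823


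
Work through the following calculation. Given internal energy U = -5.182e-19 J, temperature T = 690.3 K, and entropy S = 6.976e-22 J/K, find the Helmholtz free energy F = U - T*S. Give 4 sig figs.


Step 1: T*S = 690.3 * 6.976e-22 = 4.816e-19 J
Step 2: F = U - T*S = -5.182e-19 - 4.816e-19
Step 3: F = -9.998e-19 J

-9.998e-19


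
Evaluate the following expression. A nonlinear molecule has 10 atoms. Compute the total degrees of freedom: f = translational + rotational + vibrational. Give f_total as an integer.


Step 1: Translational DOF = 3
Step 2: Rotational DOF (nonlinear) = 3
Step 3: Vibrational DOF = 3*10 - 6 = 24
Step 4: Total = 3 + 3 + 24 = 30

30


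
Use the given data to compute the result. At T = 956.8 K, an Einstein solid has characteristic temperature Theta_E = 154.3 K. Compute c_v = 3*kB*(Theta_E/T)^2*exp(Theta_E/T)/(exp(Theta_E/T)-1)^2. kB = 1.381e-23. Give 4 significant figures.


Step 1: x = Theta_E/T = 154.3/956.8 = 0.1613
Step 2: x^2 = 0.02601
Step 3: exp(x) = 1.175
Step 4: c_v = 3*1.381e-23*0.02601*1.175/(1.175-1)^2 = 4.134e-23

4.134e-23


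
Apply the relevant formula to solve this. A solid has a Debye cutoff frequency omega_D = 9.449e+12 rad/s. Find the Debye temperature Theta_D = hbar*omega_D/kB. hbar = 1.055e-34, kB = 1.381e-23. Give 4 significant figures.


Step 1: hbar*omega_D = 1.055e-34 * 9.449e+12 = 9.969e-22 J
Step 2: Theta_D = 9.969e-22 / 1.381e-23
Step 3: Theta_D = 72.18 K

72.18


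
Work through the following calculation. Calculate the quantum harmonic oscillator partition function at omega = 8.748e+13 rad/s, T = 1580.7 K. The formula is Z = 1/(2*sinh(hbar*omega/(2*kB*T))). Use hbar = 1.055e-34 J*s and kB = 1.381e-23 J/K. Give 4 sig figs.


Step 1: Compute x = hbar*omega/(kB*T) = 1.055e-34*8.748e+13/(1.381e-23*1580.7) = 0.4228
Step 2: x/2 = 0.2114
Step 3: sinh(x/2) = 0.213
Step 4: Z = 1/(2*0.213) = 2.348

2.348


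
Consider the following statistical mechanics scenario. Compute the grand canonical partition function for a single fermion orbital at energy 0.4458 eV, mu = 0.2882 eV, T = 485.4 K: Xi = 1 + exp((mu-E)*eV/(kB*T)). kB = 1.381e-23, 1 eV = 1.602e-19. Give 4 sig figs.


Step 1: (mu - E) = 0.2882 - 0.4458 = -0.1576 eV
Step 2: x = (mu-E)*eV/(kB*T) = -0.1576*1.602e-19/(1.381e-23*485.4) = -3.766
Step 3: exp(x) = 0.02314
Step 4: Xi = 1 + 0.02314 = 1.023

1.023


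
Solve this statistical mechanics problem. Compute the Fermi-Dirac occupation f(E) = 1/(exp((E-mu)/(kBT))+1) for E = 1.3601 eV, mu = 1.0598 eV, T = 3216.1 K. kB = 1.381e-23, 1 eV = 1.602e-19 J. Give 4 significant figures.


Step 1: (E - mu) = 1.3601 - 1.0598 = 0.3003 eV
Step 2: Convert: (E-mu)*eV = 4.811e-20 J
Step 3: x = (E-mu)*eV/(kB*T) = 1.083
Step 4: f = 1/(exp(1.083)+1) = 0.2529

0.2529


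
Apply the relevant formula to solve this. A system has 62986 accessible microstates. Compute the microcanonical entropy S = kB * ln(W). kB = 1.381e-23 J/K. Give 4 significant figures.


Step 1: ln(W) = ln(62986) = 11.05
Step 2: S = kB * ln(W) = 1.381e-23 * 11.05
Step 3: S = 1.526e-22 J/K

1.526e-22


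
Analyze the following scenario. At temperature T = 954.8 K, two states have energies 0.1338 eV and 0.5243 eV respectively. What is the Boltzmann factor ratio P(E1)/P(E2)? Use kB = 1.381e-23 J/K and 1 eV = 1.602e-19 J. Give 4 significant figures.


Step 1: Compute energy difference dE = E1 - E2 = 0.1338 - 0.5243 = -0.3905 eV
Step 2: Convert to Joules: dE_J = -0.3905 * 1.602e-19 = -6.256e-20 J
Step 3: Compute exponent = -dE_J / (kB * T) = -(-6.256e-20) / (1.381e-23 * 954.8) = 4.744
Step 4: P(E1)/P(E2) = exp(4.744) = 114.9

114.9


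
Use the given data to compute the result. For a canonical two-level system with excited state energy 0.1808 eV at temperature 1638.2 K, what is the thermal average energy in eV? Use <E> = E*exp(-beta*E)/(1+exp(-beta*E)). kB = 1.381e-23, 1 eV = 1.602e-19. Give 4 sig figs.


Step 1: beta*E = 0.1808*1.602e-19/(1.381e-23*1638.2) = 1.28
Step 2: exp(-beta*E) = 0.278
Step 3: <E> = 0.1808*0.278/(1+0.278) = 0.03932 eV

0.03932


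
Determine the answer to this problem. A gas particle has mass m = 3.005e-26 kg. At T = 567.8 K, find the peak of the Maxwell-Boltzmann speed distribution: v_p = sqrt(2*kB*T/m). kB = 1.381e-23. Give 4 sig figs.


Step 1: Numerator = 2*kB*T = 2*1.381e-23*567.8 = 1.568e-20
Step 2: Ratio = 1.568e-20 / 3.005e-26 = 5.219e+05
Step 3: v_p = sqrt(5.219e+05) = 722.4 m/s

722.4


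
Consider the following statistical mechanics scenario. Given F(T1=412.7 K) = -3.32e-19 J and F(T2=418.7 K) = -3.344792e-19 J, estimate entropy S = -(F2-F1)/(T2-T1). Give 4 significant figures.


Step 1: dF = F2 - F1 = -3.344792e-19 - (-3.32e-19) = -2.4792e-21 J
Step 2: dT = T2 - T1 = 418.7 - 412.7 = 6 K
Step 3: S = -dF/dT = -(-2.4792e-21)/6 = 4.132e-22 J/K

4.132e-22


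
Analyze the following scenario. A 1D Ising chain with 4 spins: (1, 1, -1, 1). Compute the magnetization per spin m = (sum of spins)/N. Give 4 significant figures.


Step 1: Count up spins (+1): 3, down spins (-1): 1
Step 2: Total magnetization M = 3 - 1 = 2
Step 3: m = M/N = 2/4 = 0.5

0.5


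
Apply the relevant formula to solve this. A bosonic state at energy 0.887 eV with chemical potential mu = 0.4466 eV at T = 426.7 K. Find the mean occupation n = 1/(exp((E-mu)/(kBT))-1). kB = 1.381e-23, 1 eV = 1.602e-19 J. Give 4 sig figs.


Step 1: (E - mu) = 0.4404 eV
Step 2: x = (E-mu)*eV/(kB*T) = 0.4404*1.602e-19/(1.381e-23*426.7) = 11.97
Step 3: exp(x) = 1.584e+05
Step 4: n = 1/(exp(x)-1) = 6.314e-06

6.314e-06


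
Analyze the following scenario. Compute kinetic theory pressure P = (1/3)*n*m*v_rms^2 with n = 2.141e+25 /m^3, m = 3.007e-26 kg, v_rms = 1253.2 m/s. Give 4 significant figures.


Step 1: v_rms^2 = 1253.2^2 = 1.571e+06
Step 2: n*m = 2.141e+25*3.007e-26 = 0.6438
Step 3: P = (1/3)*0.6438*1.571e+06 = 3.37e+05 Pa

3.37e+05


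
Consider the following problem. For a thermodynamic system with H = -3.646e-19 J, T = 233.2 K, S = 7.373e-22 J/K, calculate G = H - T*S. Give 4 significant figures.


Step 1: T*S = 233.2 * 7.373e-22 = 1.719e-19 J
Step 2: G = H - T*S = -3.646e-19 - 1.719e-19
Step 3: G = -5.365e-19 J

-5.365e-19


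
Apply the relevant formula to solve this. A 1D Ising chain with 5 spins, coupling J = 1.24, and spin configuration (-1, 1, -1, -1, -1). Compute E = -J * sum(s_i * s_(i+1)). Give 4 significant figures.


Step 1: Nearest-neighbor products: -1, -1, 1, 1
Step 2: Sum of products = 0
Step 3: E = -1.24 * 0 = 0

0


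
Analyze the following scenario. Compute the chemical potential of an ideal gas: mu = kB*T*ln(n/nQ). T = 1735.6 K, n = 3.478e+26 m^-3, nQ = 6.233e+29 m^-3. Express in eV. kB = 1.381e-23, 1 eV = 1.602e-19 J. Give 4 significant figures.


Step 1: n/nQ = 3.478e+26/6.233e+29 = 0.000558
Step 2: ln(n/nQ) = -7.491
Step 3: mu = kB*T*ln(n/nQ) = 2.397e-20*-7.491 = -1.796e-19 J
Step 4: Convert to eV: -1.796e-19/1.602e-19 = -1.121 eV

-1.121


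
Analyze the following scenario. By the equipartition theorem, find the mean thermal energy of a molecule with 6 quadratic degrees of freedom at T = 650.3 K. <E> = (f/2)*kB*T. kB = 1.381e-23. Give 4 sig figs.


Step 1: f/2 = 6/2 = 3
Step 2: kB*T = 1.381e-23 * 650.3 = 8.981e-21
Step 3: <E> = 3 * 8.981e-21 = 2.694e-20 J

2.694e-20


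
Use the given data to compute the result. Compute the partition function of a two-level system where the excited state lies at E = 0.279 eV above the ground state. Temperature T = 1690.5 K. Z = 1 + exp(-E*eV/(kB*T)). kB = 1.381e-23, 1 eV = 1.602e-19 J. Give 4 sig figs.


Step 1: Compute beta*E = E*eV/(kB*T) = 0.279*1.602e-19/(1.381e-23*1690.5) = 1.915
Step 2: exp(-beta*E) = exp(-1.915) = 0.1474
Step 3: Z = 1 + 0.1474 = 1.147

1.147


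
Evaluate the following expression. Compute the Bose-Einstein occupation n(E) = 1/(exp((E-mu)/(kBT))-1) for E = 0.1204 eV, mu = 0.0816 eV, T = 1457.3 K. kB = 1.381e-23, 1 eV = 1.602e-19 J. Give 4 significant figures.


Step 1: (E - mu) = 0.0388 eV
Step 2: x = (E-mu)*eV/(kB*T) = 0.0388*1.602e-19/(1.381e-23*1457.3) = 0.3089
Step 3: exp(x) = 1.362
Step 4: n = 1/(exp(x)-1) = 2.763

2.763


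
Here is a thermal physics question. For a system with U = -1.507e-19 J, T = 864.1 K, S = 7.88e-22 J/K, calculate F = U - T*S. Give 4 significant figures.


Step 1: T*S = 864.1 * 7.88e-22 = 6.809e-19 J
Step 2: F = U - T*S = -1.507e-19 - 6.809e-19
Step 3: F = -8.316e-19 J

-8.316e-19


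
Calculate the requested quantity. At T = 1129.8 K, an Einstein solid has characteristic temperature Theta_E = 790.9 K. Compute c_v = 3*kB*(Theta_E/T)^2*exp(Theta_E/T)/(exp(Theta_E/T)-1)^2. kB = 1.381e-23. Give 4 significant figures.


Step 1: x = Theta_E/T = 790.9/1129.8 = 0.7
Step 2: x^2 = 0.49
Step 3: exp(x) = 2.014
Step 4: c_v = 3*1.381e-23*0.49*2.014/(2.014-1)^2 = 3.978e-23

3.978e-23


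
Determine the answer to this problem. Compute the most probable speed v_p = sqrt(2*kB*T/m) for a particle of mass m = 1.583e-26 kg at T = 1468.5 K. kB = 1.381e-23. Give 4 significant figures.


Step 1: Numerator = 2*kB*T = 2*1.381e-23*1468.5 = 4.056e-20
Step 2: Ratio = 4.056e-20 / 1.583e-26 = 2.562e+06
Step 3: v_p = sqrt(2.562e+06) = 1601 m/s

1601


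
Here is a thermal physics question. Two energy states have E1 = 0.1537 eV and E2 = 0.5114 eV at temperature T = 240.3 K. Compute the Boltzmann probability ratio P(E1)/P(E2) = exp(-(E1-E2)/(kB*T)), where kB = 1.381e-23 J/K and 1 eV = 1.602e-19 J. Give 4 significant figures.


Step 1: Compute energy difference dE = E1 - E2 = 0.1537 - 0.5114 = -0.3577 eV
Step 2: Convert to Joules: dE_J = -0.3577 * 1.602e-19 = -5.73e-20 J
Step 3: Compute exponent = -dE_J / (kB * T) = -(-5.73e-20) / (1.381e-23 * 240.3) = 17.27
Step 4: P(E1)/P(E2) = exp(17.27) = 3.157e+07

3.157e+07


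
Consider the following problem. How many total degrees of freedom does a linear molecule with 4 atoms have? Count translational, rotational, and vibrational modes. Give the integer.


Step 1: Translational DOF = 3
Step 2: Rotational DOF (linear) = 2
Step 3: Vibrational DOF = 3*4 - 5 = 7
Step 4: Total = 3 + 2 + 7 = 12

12


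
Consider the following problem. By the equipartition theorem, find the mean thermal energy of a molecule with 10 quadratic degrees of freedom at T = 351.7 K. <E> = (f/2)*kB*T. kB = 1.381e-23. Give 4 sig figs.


Step 1: f/2 = 10/2 = 5
Step 2: kB*T = 1.381e-23 * 351.7 = 4.857e-21
Step 3: <E> = 5 * 4.857e-21 = 2.428e-20 J

2.428e-20


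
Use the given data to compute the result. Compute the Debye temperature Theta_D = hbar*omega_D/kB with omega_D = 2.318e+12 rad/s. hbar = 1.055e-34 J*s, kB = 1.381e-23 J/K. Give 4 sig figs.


Step 1: hbar*omega_D = 1.055e-34 * 2.318e+12 = 2.445e-22 J
Step 2: Theta_D = 2.445e-22 / 1.381e-23
Step 3: Theta_D = 17.71 K

17.71


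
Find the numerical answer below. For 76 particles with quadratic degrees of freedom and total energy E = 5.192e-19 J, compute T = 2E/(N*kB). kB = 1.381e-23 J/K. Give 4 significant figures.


Step 1: Numerator = 2*E = 2*5.192e-19 = 1.038e-18 J
Step 2: Denominator = N*kB = 76*1.381e-23 = 1.05e-21
Step 3: T = 1.038e-18 / 1.05e-21 = 989.4 K

989.4


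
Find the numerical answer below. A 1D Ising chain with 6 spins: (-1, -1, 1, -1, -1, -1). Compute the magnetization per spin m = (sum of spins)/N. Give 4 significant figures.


Step 1: Count up spins (+1): 1, down spins (-1): 5
Step 2: Total magnetization M = 1 - 5 = -4
Step 3: m = M/N = -4/6 = -0.6667

-0.6667


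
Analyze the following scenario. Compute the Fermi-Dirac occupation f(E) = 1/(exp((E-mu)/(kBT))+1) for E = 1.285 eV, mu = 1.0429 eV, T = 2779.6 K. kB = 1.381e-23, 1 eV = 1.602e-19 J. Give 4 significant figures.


Step 1: (E - mu) = 1.285 - 1.0429 = 0.2421 eV
Step 2: Convert: (E-mu)*eV = 3.878e-20 J
Step 3: x = (E-mu)*eV/(kB*T) = 1.01
Step 4: f = 1/(exp(1.01)+1) = 0.2669

0.2669


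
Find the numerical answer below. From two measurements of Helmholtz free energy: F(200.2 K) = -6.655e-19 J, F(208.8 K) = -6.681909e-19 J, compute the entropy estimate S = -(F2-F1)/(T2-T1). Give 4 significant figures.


Step 1: dF = F2 - F1 = -6.681909e-19 - (-6.655e-19) = -2.6909e-21 J
Step 2: dT = T2 - T1 = 208.8 - 200.2 = 8.6 K
Step 3: S = -dF/dT = -(-2.6909e-21)/8.6 = 3.129e-22 J/K

3.129e-22


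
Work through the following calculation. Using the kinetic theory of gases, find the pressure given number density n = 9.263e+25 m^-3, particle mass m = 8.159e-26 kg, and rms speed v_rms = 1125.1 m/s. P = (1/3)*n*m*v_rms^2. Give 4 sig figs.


Step 1: v_rms^2 = 1125.1^2 = 1.266e+06
Step 2: n*m = 9.263e+25*8.159e-26 = 7.558
Step 3: P = (1/3)*7.558*1.266e+06 = 3.189e+06 Pa

3.189e+06


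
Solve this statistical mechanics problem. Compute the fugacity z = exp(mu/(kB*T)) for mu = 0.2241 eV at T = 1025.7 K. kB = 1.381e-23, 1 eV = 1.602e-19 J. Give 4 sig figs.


Step 1: Convert mu to Joules: 0.2241*1.602e-19 = 3.59e-20 J
Step 2: kB*T = 1.381e-23*1025.7 = 1.416e-20 J
Step 3: mu/(kB*T) = 2.534
Step 4: z = exp(2.534) = 12.61

12.61


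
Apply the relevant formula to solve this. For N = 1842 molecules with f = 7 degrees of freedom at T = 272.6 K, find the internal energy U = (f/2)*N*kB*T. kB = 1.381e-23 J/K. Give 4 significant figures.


Step 1: f/2 = 7/2 = 3.5
Step 2: N*kB*T = 1842*1.381e-23*272.6 = 6.934e-18
Step 3: U = 3.5 * 6.934e-18 = 2.427e-17 J

2.427e-17


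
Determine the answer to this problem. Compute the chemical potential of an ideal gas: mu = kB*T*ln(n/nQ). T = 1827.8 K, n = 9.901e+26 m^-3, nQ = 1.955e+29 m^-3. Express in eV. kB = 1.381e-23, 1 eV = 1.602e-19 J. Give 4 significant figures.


Step 1: n/nQ = 9.901e+26/1.955e+29 = 0.005064
Step 2: ln(n/nQ) = -5.286
Step 3: mu = kB*T*ln(n/nQ) = 2.524e-20*-5.286 = -1.334e-19 J
Step 4: Convert to eV: -1.334e-19/1.602e-19 = -0.8328 eV

-0.8328


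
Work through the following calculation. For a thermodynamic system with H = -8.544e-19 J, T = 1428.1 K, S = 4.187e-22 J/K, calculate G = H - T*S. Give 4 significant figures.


Step 1: T*S = 1428.1 * 4.187e-22 = 5.979e-19 J
Step 2: G = H - T*S = -8.544e-19 - 5.979e-19
Step 3: G = -1.452e-18 J

-1.452e-18


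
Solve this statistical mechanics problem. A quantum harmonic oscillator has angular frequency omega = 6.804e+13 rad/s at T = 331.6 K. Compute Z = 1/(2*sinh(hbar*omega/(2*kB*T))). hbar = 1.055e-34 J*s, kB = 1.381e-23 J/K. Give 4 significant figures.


Step 1: Compute x = hbar*omega/(kB*T) = 1.055e-34*6.804e+13/(1.381e-23*331.6) = 1.568
Step 2: x/2 = 0.7838
Step 3: sinh(x/2) = 0.8665
Step 4: Z = 1/(2*0.8665) = 0.577

0.577


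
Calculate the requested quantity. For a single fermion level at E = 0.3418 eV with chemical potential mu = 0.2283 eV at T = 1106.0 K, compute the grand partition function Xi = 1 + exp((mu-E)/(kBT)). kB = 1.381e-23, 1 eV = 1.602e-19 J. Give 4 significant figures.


Step 1: (mu - E) = 0.2283 - 0.3418 = -0.1135 eV
Step 2: x = (mu-E)*eV/(kB*T) = -0.1135*1.602e-19/(1.381e-23*1106.0) = -1.19
Step 3: exp(x) = 0.3041
Step 4: Xi = 1 + 0.3041 = 1.304

1.304


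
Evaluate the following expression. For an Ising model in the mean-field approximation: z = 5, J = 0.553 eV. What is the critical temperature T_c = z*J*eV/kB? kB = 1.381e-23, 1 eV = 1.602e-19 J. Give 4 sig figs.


Step 1: z*J = 5*0.553 = 2.765 eV
Step 2: Convert to Joules: 2.765*1.602e-19 = 4.43e-19 J
Step 3: T_c = 4.43e-19 / 1.381e-23 = 3.207e+04 K

3.207e+04


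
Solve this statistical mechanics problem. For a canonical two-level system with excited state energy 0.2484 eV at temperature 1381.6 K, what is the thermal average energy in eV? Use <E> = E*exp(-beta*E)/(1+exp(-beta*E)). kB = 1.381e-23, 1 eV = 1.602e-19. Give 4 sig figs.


Step 1: beta*E = 0.2484*1.602e-19/(1.381e-23*1381.6) = 2.086
Step 2: exp(-beta*E) = 0.1242
Step 3: <E> = 0.2484*0.1242/(1+0.1242) = 0.02745 eV

0.02745


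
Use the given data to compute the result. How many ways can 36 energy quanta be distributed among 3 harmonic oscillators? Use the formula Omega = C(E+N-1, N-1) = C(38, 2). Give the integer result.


Step 1: Use binomial coefficient C(38, 2)
Step 2: Numerator = 38! / 36!
Step 3: Denominator = 2!
Step 4: Omega = 703

703


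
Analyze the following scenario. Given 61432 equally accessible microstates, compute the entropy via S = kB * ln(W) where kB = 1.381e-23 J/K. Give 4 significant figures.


Step 1: ln(W) = ln(61432) = 11.03
Step 2: S = kB * ln(W) = 1.381e-23 * 11.03
Step 3: S = 1.523e-22 J/K

1.523e-22


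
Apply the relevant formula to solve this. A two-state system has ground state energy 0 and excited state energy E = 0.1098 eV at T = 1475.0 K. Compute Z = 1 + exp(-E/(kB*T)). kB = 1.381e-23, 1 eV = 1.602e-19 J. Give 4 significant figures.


Step 1: Compute beta*E = E*eV/(kB*T) = 0.1098*1.602e-19/(1.381e-23*1475.0) = 0.8635
Step 2: exp(-beta*E) = exp(-0.8635) = 0.4217
Step 3: Z = 1 + 0.4217 = 1.422

1.422


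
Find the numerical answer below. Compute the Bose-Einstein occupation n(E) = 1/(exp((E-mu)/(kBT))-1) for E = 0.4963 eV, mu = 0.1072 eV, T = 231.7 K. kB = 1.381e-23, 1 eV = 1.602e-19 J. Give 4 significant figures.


Step 1: (E - mu) = 0.3891 eV
Step 2: x = (E-mu)*eV/(kB*T) = 0.3891*1.602e-19/(1.381e-23*231.7) = 19.48
Step 3: exp(x) = 2.886e+08
Step 4: n = 1/(exp(x)-1) = 3.465e-09

3.465e-09


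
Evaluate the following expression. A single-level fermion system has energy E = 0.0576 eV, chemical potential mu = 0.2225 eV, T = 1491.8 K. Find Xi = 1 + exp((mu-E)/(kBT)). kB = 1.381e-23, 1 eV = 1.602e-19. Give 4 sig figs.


Step 1: (mu - E) = 0.2225 - 0.0576 = 0.1649 eV
Step 2: x = (mu-E)*eV/(kB*T) = 0.1649*1.602e-19/(1.381e-23*1491.8) = 1.282
Step 3: exp(x) = 3.605
Step 4: Xi = 1 + 3.605 = 4.605

4.605


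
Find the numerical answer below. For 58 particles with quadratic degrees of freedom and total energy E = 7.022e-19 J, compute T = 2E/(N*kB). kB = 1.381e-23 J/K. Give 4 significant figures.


Step 1: Numerator = 2*E = 2*7.022e-19 = 1.404e-18 J
Step 2: Denominator = N*kB = 58*1.381e-23 = 8.01e-22
Step 3: T = 1.404e-18 / 8.01e-22 = 1753 K

1753


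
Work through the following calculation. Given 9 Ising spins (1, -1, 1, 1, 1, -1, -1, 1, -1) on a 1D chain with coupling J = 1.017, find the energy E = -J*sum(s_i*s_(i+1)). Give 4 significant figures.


Step 1: Nearest-neighbor products: -1, -1, 1, 1, -1, 1, -1, -1
Step 2: Sum of products = -2
Step 3: E = -1.017 * -2 = 2.034

2.034


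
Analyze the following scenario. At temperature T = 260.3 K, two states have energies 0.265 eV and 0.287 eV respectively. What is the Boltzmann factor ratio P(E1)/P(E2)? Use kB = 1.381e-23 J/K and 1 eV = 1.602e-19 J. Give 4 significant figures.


Step 1: Compute energy difference dE = E1 - E2 = 0.265 - 0.287 = -0.022 eV
Step 2: Convert to Joules: dE_J = -0.022 * 1.602e-19 = -3.524e-21 J
Step 3: Compute exponent = -dE_J / (kB * T) = -(-3.524e-21) / (1.381e-23 * 260.3) = 0.9804
Step 4: P(E1)/P(E2) = exp(0.9804) = 2.666

2.666


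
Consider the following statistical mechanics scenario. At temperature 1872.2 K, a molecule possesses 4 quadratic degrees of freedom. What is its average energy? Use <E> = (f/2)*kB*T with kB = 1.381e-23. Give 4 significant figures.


Step 1: f/2 = 4/2 = 2
Step 2: kB*T = 1.381e-23 * 1872.2 = 2.586e-20
Step 3: <E> = 2 * 2.586e-20 = 5.171e-20 J

5.171e-20
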